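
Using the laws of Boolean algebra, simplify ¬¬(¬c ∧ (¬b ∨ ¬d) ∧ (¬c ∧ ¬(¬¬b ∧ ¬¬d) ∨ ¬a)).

¬¬(¬c ∧ (¬b ∨ ¬d) ∧ (¬c ∧ ¬(¬¬b ∧ ¬¬d) ∨ ¬a))
= ¬¬(¬c ∧ (¬b ∨ ¬d) ∧ (¬c ∧ (¬b ∨ ¬d) ∨ ¬a))   (De Morgan)
= ¬¬(¬c ∧ (¬b ∨ ¬d))   (absorption)
= ¬c ∧ (¬b ∨ ¬d)   (double negation)

¬c ∧ (¬b ∨ ¬d)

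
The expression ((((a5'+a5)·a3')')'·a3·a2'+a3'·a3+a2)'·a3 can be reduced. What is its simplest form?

a2'·a3

((((a5'+a5)·a3')')'·a3·a2'+a3'·a3+a2)'·a3
= (((a3')')'·a3·a2'+a3'·a3+a2)'·a3
= (a3'·a3·a2'+a3'·a3+a2)'·a3
= (a3'·a3+a2)'·a3
= a2'·a3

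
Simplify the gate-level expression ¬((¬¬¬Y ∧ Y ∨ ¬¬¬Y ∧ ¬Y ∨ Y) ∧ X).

¬X

¬((¬¬¬Y ∧ Y ∨ ¬¬¬Y ∧ ¬Y ∨ Y) ∧ X)
= ¬((¬¬¬Y ∨ Y) ∧ X)
= ¬((¬Y ∨ Y) ∧ X)
= ¬X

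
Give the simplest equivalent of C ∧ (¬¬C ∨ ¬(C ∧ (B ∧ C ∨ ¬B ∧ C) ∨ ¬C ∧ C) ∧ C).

C ∧ (¬¬C ∨ ¬(C ∧ (B ∧ C ∨ ¬B ∧ C) ∨ ¬C ∧ C) ∧ C)
= C ∧ (¬¬C ∨ ¬(C ∧ C ∨ ¬C ∧ C) ∧ C)   — distribution
= C ∧ (¬¬C ∨ ¬C ∧ C)   — distribution
= C ∧ ¬¬C   — complement / identity
= C ∧ C   — double negation
= C   — idempotence

C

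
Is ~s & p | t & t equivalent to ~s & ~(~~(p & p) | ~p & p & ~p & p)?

No

E1: ~s & p | t & t
    = ~s & p | t   [idempotence]
E2: ~s & ~(~~(p & p) | ~p & p & ~p & p)
    = ~s & ~(~~(p & p) | ~p & p)   [idempotence]
    = ~s & ~(p & p | ~p & p)   [double negation]
    = ~s & ~p   [distribution]
These differ: at p=1, s=0, t=1, E1 = 1 but E2 = 0.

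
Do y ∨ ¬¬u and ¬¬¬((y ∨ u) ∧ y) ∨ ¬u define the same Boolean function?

E1: y ∨ ¬¬u
    = y ∨ u   (double negation)
E2: ¬¬¬((y ∨ u) ∧ y) ∨ ¬u
    = ¬¬¬y ∨ ¬u   (absorption)
    = ¬y ∨ ¬u   (double negation)
These differ: at u=1, y=1, E1 = 1 but E2 = 0.

No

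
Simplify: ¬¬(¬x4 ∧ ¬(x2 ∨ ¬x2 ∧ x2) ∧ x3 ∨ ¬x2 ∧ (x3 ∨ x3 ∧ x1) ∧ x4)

¬x2 ∧ x3

¬¬(¬x4 ∧ ¬(x2 ∨ ¬x2 ∧ x2) ∧ x3 ∨ ¬x2 ∧ (x3 ∨ x3 ∧ x1) ∧ x4)
= ¬¬(¬x4 ∧ ¬(x2 ∨ ¬x2 ∧ x2) ∧ x3 ∨ ¬x2 ∧ x3 ∧ x4)
= ¬¬(¬x4 ∧ ¬x2 ∧ x3 ∨ ¬x2 ∧ x3 ∧ x4)
= ¬x4 ∧ ¬x2 ∧ x3 ∨ ¬x2 ∧ x3 ∧ x4
= ¬x2 ∧ x3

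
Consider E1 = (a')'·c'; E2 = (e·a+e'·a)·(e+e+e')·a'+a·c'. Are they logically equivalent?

Yes

E1: (a')'·c'
    = a·c'   — double negation
E2: (e·a+e'·a)·(e+e+e')·a'+a·c'
    = (e·a+e'·a)·(e+e')·a'+a·c'   — idempotence
    = (e·a+e'·a)·a'+a·c'   — complement / identity
    = a·a'+a·c'   — distribution
    = a·c'   — complement / identity
Both reduce to a·c', so they are equivalent.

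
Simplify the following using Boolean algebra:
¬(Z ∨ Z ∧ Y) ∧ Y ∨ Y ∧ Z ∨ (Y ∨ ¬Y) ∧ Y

Y

¬(Z ∨ Z ∧ Y) ∧ Y ∨ Y ∧ Z ∨ (Y ∨ ¬Y) ∧ Y
= ¬Z ∧ Y ∨ Y ∧ Z ∨ (Y ∨ ¬Y) ∧ Y   (absorption)
= Y ∨ (Y ∨ ¬Y) ∧ Y   (distribution)
= Y ∨ Y   (complement / identity)
= Y   (idempotence)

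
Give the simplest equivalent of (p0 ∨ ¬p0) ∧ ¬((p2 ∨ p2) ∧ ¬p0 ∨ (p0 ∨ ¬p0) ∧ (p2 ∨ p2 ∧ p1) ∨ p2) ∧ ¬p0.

(p0 ∨ ¬p0) ∧ ¬((p2 ∨ p2) ∧ ¬p0 ∨ (p0 ∨ ¬p0) ∧ (p2 ∨ p2 ∧ p1) ∨ p2) ∧ ¬p0
= ¬((p2 ∨ p2) ∧ ¬p0 ∨ (p0 ∨ ¬p0) ∧ (p2 ∨ p2 ∧ p1) ∨ p2) ∧ ¬p0   — complement / identity
= ¬((p2 ∨ p2) ∧ ¬p0 ∨ p2 ∨ p2 ∧ p1 ∨ p2) ∧ ¬p0   — complement / identity
= ¬((p2 ∨ p2) ∧ ¬p0 ∨ p2 ∨ p2) ∧ ¬p0   — absorption
= ¬(p2 ∨ p2) ∧ ¬p0   — absorption
= ¬p2 ∧ ¬p0   — idempotence

¬p2 ∧ ¬p0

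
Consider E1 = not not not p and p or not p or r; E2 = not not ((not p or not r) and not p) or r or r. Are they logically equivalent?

Yes

E1: not not not p and p or not p or r
    = not p and p or not p or r   [double negation]
    = not p or r   [complement / identity]
E2: not not ((not p or not r) and not p) or r or r
    = not not ((not p or not r) and not p) or r   [idempotence]
    = not not not p or r   [absorption]
    = not p or r   [double negation]
Both reduce to not p or r, so they are equivalent.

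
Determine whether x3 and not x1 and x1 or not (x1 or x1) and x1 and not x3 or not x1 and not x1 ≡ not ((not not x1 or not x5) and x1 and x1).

E1: x3 and not x1 and x1 or not (x1 or x1) and x1 and not x3 or not x1 and not x1
    = x3 and not x1 and x1 or not x1 and x1 and not x3 or not x1 and not x1   [idempotence]
    = not x1 and x1 or not x1 and not x1   [distribution]
    = not x1   [distribution]
E2: not ((not not x1 or not x5) and x1 and x1)
    = not ((x1 or not x5) and x1 and x1)   [double negation]
    = not (x1 and x1)   [absorption]
    = not x1   [idempotence]
Both reduce to not x1, so they are equivalent.

Yes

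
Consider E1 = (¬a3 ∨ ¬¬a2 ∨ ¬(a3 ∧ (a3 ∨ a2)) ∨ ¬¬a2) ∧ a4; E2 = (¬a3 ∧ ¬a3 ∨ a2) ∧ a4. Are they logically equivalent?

E1: (¬a3 ∨ ¬¬a2 ∨ ¬(a3 ∧ (a3 ∨ a2)) ∨ ¬¬a2) ∧ a4
    = (¬a3 ∨ ¬¬a2 ∨ ¬a3 ∨ ¬¬a2) ∧ a4   — absorption
    = (¬a3 ∨ ¬¬a2) ∧ a4   — idempotence
    = (¬a3 ∨ a2) ∧ a4   — double negation
E2: (¬a3 ∧ ¬a3 ∨ a2) ∧ a4
    = (¬a3 ∨ a2) ∧ a4   — idempotence
Both reduce to (¬a3 ∨ a2) ∧ a4, so they are equivalent.

Yes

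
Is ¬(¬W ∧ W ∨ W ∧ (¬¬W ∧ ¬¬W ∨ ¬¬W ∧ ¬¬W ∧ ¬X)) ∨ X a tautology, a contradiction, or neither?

¬(¬W ∧ W ∨ W ∧ (¬¬W ∧ ¬¬W ∨ ¬¬W ∧ ¬¬W ∧ ¬X)) ∨ X
= ¬(¬W ∧ W ∨ W ∧ ¬¬W ∧ ¬¬W) ∨ X   — absorption
= ¬(¬W ∧ W ∨ W ∧ ¬¬W) ∨ X   — idempotence
= ¬(¬W ∧ W ∨ W ∧ W) ∨ X   — double negation
= ¬W ∨ X   — distribution
This depends on W, X, so it is not a constant.

neither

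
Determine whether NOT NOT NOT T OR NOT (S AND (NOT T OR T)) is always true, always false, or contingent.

contingent

NOT NOT NOT T OR NOT (S AND (NOT T OR T))
= NOT NOT NOT T OR NOT S   — complement / identity
= NOT T OR NOT S   — double negation
This depends on S, T, so it is not a constant.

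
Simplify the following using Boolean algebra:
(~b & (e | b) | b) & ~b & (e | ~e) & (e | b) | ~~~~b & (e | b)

e | b

(~b & (e | b) | b) & ~b & (e | ~e) & (e | b) | ~~~~b & (e | b)
= (~b & (e | b) | b) & ~b & (e | ~e) & (e | b) | ~~b & (e | b)   [double negation]
= (~b & (e | b) | b) & ~b & (e | b) | ~~b & (e | b)   [complement / identity]
= (~b & (e | b) | b) & ~b & (e | b) | b & (e | b)   [double negation]
= ~b & (e | b) | b & (e | b)   [absorption]
= e | b   [distribution]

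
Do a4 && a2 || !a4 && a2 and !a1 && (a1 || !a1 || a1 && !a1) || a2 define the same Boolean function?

No

E1: a4 && a2 || !a4 && a2
    = a2
E2: !a1 && (a1 || !a1 || a1 && !a1) || a2
    = !a1 && (a1 || !a1) || a2
    = !a1 || a2
These differ: at a1=0, a2=0, a4=0, E1 = 0 but E2 = 1.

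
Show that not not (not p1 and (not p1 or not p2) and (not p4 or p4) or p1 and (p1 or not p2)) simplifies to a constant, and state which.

True

not not (not p1 and (not p1 or not p2) and (not p4 or p4) or p1 and (p1 or not p2))
= not not (not p1 and (not p4 or p4) or p1 and (p1 or not p2))
= not p1 and (not p4 or p4) or p1 and (p1 or not p2)
= not p1 and (not p4 or p4) or p1
= not p1 or p1
= True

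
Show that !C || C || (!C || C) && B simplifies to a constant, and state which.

true

!C || C || (!C || C) && B
= !C || C   — absorption
= true   — complement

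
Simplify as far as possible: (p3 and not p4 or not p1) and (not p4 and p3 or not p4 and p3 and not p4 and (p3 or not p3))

(p3 and not p4 or not p1) and (not p4 and p3 or not p4 and p3 and not p4 and (p3 or not p3))
= (p3 and not p4 or not p1) and (p3 or p3 and not p4 and (p3 or not p3)) and not p4
= (p3 and not p4 or not p1) and (p3 or p3 and not p4) and not p4
= (p3 and not p4 or not p1) and p3 and not p4
= p3 and not p4

p3 and not p4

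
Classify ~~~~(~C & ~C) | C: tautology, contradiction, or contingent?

~~~~(~C & ~C) | C
= ~~~~~C | C   [idempotence]
= ~~~C | C   [double negation]
= ~C | C   [double negation]
= 1   [complement]

tautology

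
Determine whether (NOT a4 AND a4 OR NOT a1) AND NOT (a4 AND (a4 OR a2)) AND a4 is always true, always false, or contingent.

always false

(NOT a4 AND a4 OR NOT a1) AND NOT (a4 AND (a4 OR a2)) AND a4
= (NOT a4 AND a4 OR NOT a1) AND NOT a4 AND a4   (absorption)
= NOT a4 AND a4   (absorption)
= FALSE   (complement)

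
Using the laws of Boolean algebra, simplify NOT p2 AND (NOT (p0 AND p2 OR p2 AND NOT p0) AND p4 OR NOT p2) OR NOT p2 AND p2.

NOT p2 AND (NOT (p0 AND p2 OR p2 AND NOT p0) AND p4 OR NOT p2) OR NOT p2 AND p2
= NOT p2 AND (NOT p2 AND p4 OR NOT p2) OR NOT p2 AND p2   (distribution)
= NOT p2 AND NOT p2 OR NOT p2 AND p2   (absorption)
= NOT p2   (distribution)

NOT p2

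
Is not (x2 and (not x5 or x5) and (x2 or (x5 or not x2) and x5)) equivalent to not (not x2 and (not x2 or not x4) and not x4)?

No

E1: not (x2 and (not x5 or x5) and (x2 or (x5 or not x2) and x5))
    = not (x2 and (not x5 or x5) and (x2 or x5))   — absorption
    = not (x2 and (x2 or x5))   — complement / identity
    = not x2   — absorption
E2: not (not x2 and (not x2 or not x4) and not x4)
    = not (not x2 and not x4)   — absorption
    = x2 or x4   — De Morgan
These differ: at x2=0, x4=0, x5=1, E1 = 1 but E2 = 0.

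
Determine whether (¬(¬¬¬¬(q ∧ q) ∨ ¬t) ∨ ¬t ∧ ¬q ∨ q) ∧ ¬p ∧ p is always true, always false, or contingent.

always false

(¬(¬¬¬¬(q ∧ q) ∨ ¬t) ∨ ¬t ∧ ¬q ∨ q) ∧ ¬p ∧ p
= (¬(¬¬¬¬q ∨ ¬t) ∨ ¬t ∧ ¬q ∨ q) ∧ ¬p ∧ p   — idempotence
= (¬¬¬q ∧ t ∨ ¬t ∧ ¬q ∨ q) ∧ ¬p ∧ p   — De Morgan
= (¬q ∧ t ∨ ¬t ∧ ¬q ∨ q) ∧ ¬p ∧ p   — double negation
= (¬q ∨ q) ∧ ¬p ∧ p   — distribution
= ¬p ∧ p   — complement / identity
= False   — complement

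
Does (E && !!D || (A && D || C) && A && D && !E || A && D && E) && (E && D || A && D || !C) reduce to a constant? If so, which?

no

(E && !!D || (A && D || C) && A && D && !E || A && D && E) && (E && D || A && D || !C)
= (E && !!D || A && D && !E || A && D && E) && (E && D || A && D || !C)   (absorption)
= (E && D || A && D && !E || A && D && E) && (E && D || A && D || !C)   (double negation)
= (E && D || A && D) && (E && D || A && D || !C)   (distribution)
= E && D || A && D   (absorption)
= (E || A) && D   (distribution)
This depends on A, D, E, so it is not a constant.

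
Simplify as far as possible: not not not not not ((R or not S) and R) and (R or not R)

not R

not not not not not ((R or not S) and R) and (R or not R)
= not not not not not ((R or not S) and R)   (complement / identity)
= not not not not not R   (absorption)
= not not not R   (double negation)
= not R   (double negation)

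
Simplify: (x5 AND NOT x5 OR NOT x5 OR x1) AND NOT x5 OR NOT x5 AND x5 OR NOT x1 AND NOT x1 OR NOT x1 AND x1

(x5 AND NOT x5 OR NOT x5 OR x1) AND NOT x5 OR NOT x5 AND x5 OR NOT x1 AND NOT x1 OR NOT x1 AND x1
= (x5 AND NOT x5 OR NOT x5 OR x1) AND NOT x5 OR NOT x5 AND x5 OR NOT x1   [distribution]
= (NOT x5 OR x1) AND NOT x5 OR NOT x5 AND x5 OR NOT x1   [complement / identity]
= (NOT x5 OR x1) AND NOT x5 OR NOT x1   [complement / identity]
= NOT x5 OR NOT x1   [absorption]

NOT x5 OR NOT x1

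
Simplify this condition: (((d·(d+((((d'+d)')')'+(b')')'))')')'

(((d·(d+((((d'+d)')')'+(b')')'))')')'
= (((d·(d+((d'+d)')'·b'))')')'   [De Morgan]
= (d·(d+((d'+d)')'·b'))'   [double negation]
= (d·(d+(d'+d)·b'))'   [double negation]
= (d·(d+b'))'   [complement / identity]
= d'   [absorption]

d'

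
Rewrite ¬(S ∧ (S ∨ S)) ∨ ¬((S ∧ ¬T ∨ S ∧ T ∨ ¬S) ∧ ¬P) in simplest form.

¬(S ∧ (S ∨ S)) ∨ ¬((S ∧ ¬T ∨ S ∧ T ∨ ¬S) ∧ ¬P)
= ¬(S ∧ S) ∨ ¬((S ∧ ¬T ∨ S ∧ T ∨ ¬S) ∧ ¬P)   (idempotence)
= ¬(S ∧ S) ∨ ¬((S ∨ ¬S) ∧ ¬P)   (distribution)
= ¬(S ∧ S) ∨ ¬¬P   (complement / identity)
= ¬S ∨ ¬¬P   (idempotence)
= ¬S ∨ P   (double negation)

¬S ∨ P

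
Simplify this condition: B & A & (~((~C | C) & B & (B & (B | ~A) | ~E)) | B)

B & A & (~((~C | C) & B & (B & (B | ~A) | ~E)) | B)
= B & A & (~(B & (B & (B | ~A) | ~E)) | B)   (complement / identity)
= B & A & (~(B & (B | ~E)) | B)   (absorption)
= B & A & (~B | B)   (absorption)
= B & A   (complement / identity)

B & A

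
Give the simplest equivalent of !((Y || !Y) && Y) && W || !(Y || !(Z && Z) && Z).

!Y

!((Y || !Y) && Y) && W || !(Y || !(Z && Z) && Z)
= !Y && W || !(Y || !(Z && Z) && Z)   [complement / identity]
= !Y && W || !(Y || !Z && Z)   [idempotence]
= !Y && W || !Y   [complement / identity]
= !Y   [absorption]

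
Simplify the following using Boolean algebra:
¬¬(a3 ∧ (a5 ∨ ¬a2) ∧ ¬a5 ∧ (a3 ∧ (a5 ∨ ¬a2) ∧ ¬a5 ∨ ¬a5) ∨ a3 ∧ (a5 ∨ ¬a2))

¬¬(a3 ∧ (a5 ∨ ¬a2) ∧ ¬a5 ∧ (a3 ∧ (a5 ∨ ¬a2) ∧ ¬a5 ∨ ¬a5) ∨ a3 ∧ (a5 ∨ ¬a2))
= ¬¬(a3 ∧ (a5 ∨ ¬a2) ∧ ¬a5 ∨ a3 ∧ (a5 ∨ ¬a2))   [absorption]
= ¬¬(a3 ∧ (a5 ∨ ¬a2))   [absorption]
= a3 ∧ (a5 ∨ ¬a2)   [double negation]

a3 ∧ (a5 ∨ ¬a2)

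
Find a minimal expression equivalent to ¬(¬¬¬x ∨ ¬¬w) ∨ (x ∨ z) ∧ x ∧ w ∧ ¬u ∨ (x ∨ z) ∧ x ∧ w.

¬(¬¬¬x ∨ ¬¬w) ∨ (x ∨ z) ∧ x ∧ w ∧ ¬u ∨ (x ∨ z) ∧ x ∧ w
= ¬(¬¬¬x ∨ ¬¬w) ∨ (x ∨ z) ∧ x ∧ w   [absorption]
= ¬¬x ∧ ¬w ∨ (x ∨ z) ∧ x ∧ w   [De Morgan]
= x ∧ ¬w ∨ (x ∨ z) ∧ x ∧ w   [double negation]
= x ∧ ¬w ∨ x ∧ w   [absorption]
= x   [distribution]

x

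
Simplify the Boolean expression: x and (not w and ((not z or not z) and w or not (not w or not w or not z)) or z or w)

x and (not w and ((not z or not z) and w or not (not w or not w or not z)) or z or w)
= x and (not w and (not z and w or not (not w or not w or not z)) or z or w)   [idempotence]
= x and (not w and (not z and w or not (not w or not z)) or z or w)   [idempotence]
= x and (not w and (not z and w or w and z) or z or w)   [De Morgan]
= x and (not w and w or z or w)   [distribution]
= x and (z or w)   [complement / identity]

x and (z or w)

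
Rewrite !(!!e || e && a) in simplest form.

!(!!e || e && a)
= !(e || e && a)   [double negation]
= !e   [absorption]

!e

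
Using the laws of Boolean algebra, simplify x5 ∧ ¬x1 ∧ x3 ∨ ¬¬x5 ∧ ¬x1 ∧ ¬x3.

x5 ∧ ¬x1 ∧ x3 ∨ ¬¬x5 ∧ ¬x1 ∧ ¬x3
= x5 ∧ ¬x1 ∧ x3 ∨ x5 ∧ ¬x1 ∧ ¬x3   [double negation]
= x5 ∧ ¬x1   [distribution]

x5 ∧ ¬x1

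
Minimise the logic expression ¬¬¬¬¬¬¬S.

¬S

¬¬¬¬¬¬¬S
= ¬¬¬¬¬S   (double negation)
= ¬¬¬S   (double negation)
= ¬S   (double negation)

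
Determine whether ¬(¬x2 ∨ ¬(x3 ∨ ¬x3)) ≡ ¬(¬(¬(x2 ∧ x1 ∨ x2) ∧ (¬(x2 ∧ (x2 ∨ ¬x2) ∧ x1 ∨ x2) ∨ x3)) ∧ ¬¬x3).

No

E1: ¬(¬x2 ∨ ¬(x3 ∨ ¬x3))
    = x2 ∧ (x3 ∨ ¬x3)   [De Morgan]
    = x2   [complement / identity]
E2: ¬(¬(¬(x2 ∧ x1 ∨ x2) ∧ (¬(x2 ∧ (x2 ∨ ¬x2) ∧ x1 ∨ x2) ∨ x3)) ∧ ¬¬x3)
    = ¬(¬(¬(x2 ∧ x1 ∨ x2) ∧ (¬(x2 ∧ x1 ∨ x2) ∨ x3)) ∧ ¬¬x3)   [complement / identity]
    = ¬(¬¬(x2 ∧ x1 ∨ x2) ∧ ¬¬x3)   [absorption]
    = ¬(¬¬x2 ∧ ¬¬x3)   [absorption]
    = ¬x2 ∨ ¬x3   [De Morgan]
These differ: at x1=0, x2=0, x3=0, E1 = 0 but E2 = 1.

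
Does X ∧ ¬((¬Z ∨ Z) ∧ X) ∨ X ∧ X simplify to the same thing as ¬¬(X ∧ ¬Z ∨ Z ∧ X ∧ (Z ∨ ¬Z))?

E1: X ∧ ¬((¬Z ∨ Z) ∧ X) ∨ X ∧ X
    = X ∧ ¬X ∨ X ∧ X   (complement / identity)
    = X   (distribution)
E2: ¬¬(X ∧ ¬Z ∨ Z ∧ X ∧ (Z ∨ ¬Z))
    = ¬¬(X ∧ ¬Z ∨ Z ∧ X)   (complement / identity)
    = ¬¬X   (distribution)
    = X   (double negation)
Both reduce to X, so they are equivalent.

Yes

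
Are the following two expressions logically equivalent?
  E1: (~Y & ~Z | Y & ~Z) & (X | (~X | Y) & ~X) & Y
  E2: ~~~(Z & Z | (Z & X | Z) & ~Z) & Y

Yes

E1: (~Y & ~Z | Y & ~Z) & (X | (~X | Y) & ~X) & Y
    = ~Z & (X | (~X | Y) & ~X) & Y   (distribution)
    = ~Z & (X | ~X) & Y   (absorption)
    = ~Z & Y   (complement / identity)
E2: ~~~(Z & Z | (Z & X | Z) & ~Z) & Y
    = ~~~(Z & Z | Z & ~Z) & Y   (absorption)
    = ~~~Z & Y   (distribution)
    = ~Z & Y   (double negation)
Both reduce to ~Z & Y, so they are equivalent.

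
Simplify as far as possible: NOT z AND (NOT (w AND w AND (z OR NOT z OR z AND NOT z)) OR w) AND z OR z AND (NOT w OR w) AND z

z

NOT z AND (NOT (w AND w AND (z OR NOT z OR z AND NOT z)) OR w) AND z OR z AND (NOT w OR w) AND z
= NOT z AND (NOT (w AND (z OR NOT z OR z AND NOT z)) OR w) AND z OR z AND (NOT w OR w) AND z   — idempotence
= NOT z AND (NOT (w AND (z OR NOT z)) OR w) AND z OR z AND (NOT w OR w) AND z   — complement / identity
= NOT z AND (NOT w OR w) AND z OR z AND (NOT w OR w) AND z   — complement / identity
= (NOT w OR w) AND z   — distribution
= z   — complement / identity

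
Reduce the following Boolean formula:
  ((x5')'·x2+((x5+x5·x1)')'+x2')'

x5'·x2

((x5')'·x2+((x5+x5·x1)')'+x2')'
= ((x5')'·x2+(x5')'+x2')'   (absorption)
= ((x5')'+x2')'   (absorption)
= x5'·x2   (De Morgan)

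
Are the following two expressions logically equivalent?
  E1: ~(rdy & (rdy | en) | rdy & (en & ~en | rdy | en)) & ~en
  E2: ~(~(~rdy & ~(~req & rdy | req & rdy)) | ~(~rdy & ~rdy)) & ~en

Yes

E1: ~(rdy & (rdy | en) | rdy & (en & ~en | rdy | en)) & ~en
    = ~(rdy & (rdy | en) | rdy & (rdy | en)) & ~en
    = ~(rdy & (rdy | en)) & ~en
    = ~rdy & ~en
E2: ~(~(~rdy & ~(~req & rdy | req & rdy)) | ~(~rdy & ~rdy)) & ~en
    = ~(~(~rdy & ~rdy) | ~(~rdy & ~rdy)) & ~en
    = ~rdy & ~rdy & ~rdy & ~rdy & ~en
    = ~rdy & ~rdy & ~en
    = ~rdy & ~en
Both reduce to ~rdy & ~en, so they are equivalent.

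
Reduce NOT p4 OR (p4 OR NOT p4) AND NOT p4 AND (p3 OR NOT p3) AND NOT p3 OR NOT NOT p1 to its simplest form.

NOT p4 OR p1

NOT p4 OR (p4 OR NOT p4) AND NOT p4 AND (p3 OR NOT p3) AND NOT p3 OR NOT NOT p1
= NOT p4 OR NOT p4 AND (p3 OR NOT p3) AND NOT p3 OR NOT NOT p1
= NOT p4 OR NOT p4 AND (p3 OR NOT p3) AND NOT p3 OR p1
= NOT p4 OR NOT p4 AND NOT p3 OR p1
= NOT p4 OR p1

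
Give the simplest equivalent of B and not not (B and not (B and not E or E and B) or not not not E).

B and not not (B and not (B and not E or E and B) or not not not E)
= B and not not (B and not B or not not not E)   [distribution]
= B and not not not not not E   [complement / identity]
= B and not not not E   [double negation]
= B and not E   [double negation]

B and not E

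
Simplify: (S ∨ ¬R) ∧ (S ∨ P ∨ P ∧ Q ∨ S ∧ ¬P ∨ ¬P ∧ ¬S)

¬R ∨ S

(S ∨ ¬R) ∧ (S ∨ P ∨ P ∧ Q ∨ S ∧ ¬P ∨ ¬P ∧ ¬S)
= (S ∨ ¬R) ∧ (S ∨ P ∨ S ∧ ¬P ∨ ¬P ∧ ¬S)   [absorption]
= (S ∨ ¬R) ∧ (S ∨ P ∨ ¬P)   [distribution]
= ¬R ∧ (P ∨ ¬P) ∨ S   [distribution]
= ¬R ∨ S   [complement / identity]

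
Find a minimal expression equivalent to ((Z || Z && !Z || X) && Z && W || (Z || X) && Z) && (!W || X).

((Z || Z && !Z || X) && Z && W || (Z || X) && Z) && (!W || X)
= ((Z || X) && Z && W || (Z || X) && Z) && (!W || X)   [complement / identity]
= (Z || X) && Z && (!W || X)   [absorption]
= Z && (!W || X)   [absorption]

Z && (!W || X)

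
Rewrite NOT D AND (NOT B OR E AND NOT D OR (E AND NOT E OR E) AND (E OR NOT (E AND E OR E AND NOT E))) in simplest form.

NOT D AND (NOT B OR E)

NOT D AND (NOT B OR E AND NOT D OR (E AND NOT E OR E) AND (E OR NOT (E AND E OR E AND NOT E)))
= NOT D AND (NOT B OR E AND NOT D OR E AND (E OR NOT (E AND E OR E AND NOT E)))   [complement / identity]
= NOT D AND (NOT B OR E AND NOT D OR E AND (E OR NOT E))   [distribution]
= NOT D AND (NOT B OR E AND NOT D OR E)   [complement / identity]
= NOT D AND (NOT B OR E)   [absorption]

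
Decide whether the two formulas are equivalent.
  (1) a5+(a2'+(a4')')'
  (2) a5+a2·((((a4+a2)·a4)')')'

Yes

E1: a5+(a2'+(a4')')'
    = a5+a2·a4'   — De Morgan
E2: a5+a2·((((a4+a2)·a4)')')'
    = a5+a2·((a4')')'   — absorption
    = a5+a2·a4'   — double negation
Both reduce to a5+a2·a4', so they are equivalent.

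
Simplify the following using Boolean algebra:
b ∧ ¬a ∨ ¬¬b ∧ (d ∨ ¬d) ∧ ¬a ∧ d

b ∧ ¬a

b ∧ ¬a ∨ ¬¬b ∧ (d ∨ ¬d) ∧ ¬a ∧ d
= b ∧ ¬a ∨ ¬¬b ∧ ¬a ∧ d   [complement / identity]
= b ∧ ¬a ∨ b ∧ ¬a ∧ d   [double negation]
= b ∧ ¬a   [absorption]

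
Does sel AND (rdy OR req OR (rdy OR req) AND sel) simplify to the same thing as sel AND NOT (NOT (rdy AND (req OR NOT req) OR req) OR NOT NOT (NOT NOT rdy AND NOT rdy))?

E1: sel AND (rdy OR req OR (rdy OR req) AND sel)
    = sel AND (rdy OR req)
E2: sel AND NOT (NOT (rdy AND (req OR NOT req) OR req) OR NOT NOT (NOT NOT rdy AND NOT rdy))
    = sel AND (rdy AND (req OR NOT req) OR req) AND NOT (NOT NOT rdy AND NOT rdy)
    = sel AND (rdy OR req) AND NOT (NOT NOT rdy AND NOT rdy)
    = sel AND (rdy OR req) AND (NOT rdy OR rdy)
    = sel AND (rdy OR req)
Both reduce to sel AND (rdy OR req), so they are equivalent.

Yes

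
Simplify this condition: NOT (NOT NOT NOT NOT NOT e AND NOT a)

NOT (NOT NOT NOT NOT NOT e AND NOT a)
= NOT (NOT NOT NOT e AND NOT a)   (double negation)
= NOT (NOT e AND NOT a)   (double negation)
= e OR a   (De Morgan)

e OR a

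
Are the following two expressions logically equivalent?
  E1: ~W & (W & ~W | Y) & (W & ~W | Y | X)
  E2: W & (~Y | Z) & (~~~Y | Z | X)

E1: ~W & (W & ~W | Y) & (W & ~W | Y | X)
    = ~W & (W & ~W | Y)   — absorption
    = ~W & Y   — complement / identity
E2: W & (~Y | Z) & (~~~Y | Z | X)
    = W & (~Y | Z) & (~Y | Z | X)   — double negation
    = W & (~Y | Z)   — absorption
These differ: at W=0, X=0, Y=1, Z=0, E1 = 1 but E2 = 0.

No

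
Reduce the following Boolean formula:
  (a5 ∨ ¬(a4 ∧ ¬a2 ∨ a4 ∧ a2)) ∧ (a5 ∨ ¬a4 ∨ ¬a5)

¬a4 ∨ a5

(a5 ∨ ¬(a4 ∧ ¬a2 ∨ a4 ∧ a2)) ∧ (a5 ∨ ¬a4 ∨ ¬a5)
= ¬(a4 ∧ ¬a2 ∨ a4 ∧ a2) ∧ (¬a4 ∨ ¬a5) ∨ a5   [distribution]
= ¬a4 ∧ (¬a4 ∨ ¬a5) ∨ a5   [distribution]
= ¬a4 ∨ a5   [absorption]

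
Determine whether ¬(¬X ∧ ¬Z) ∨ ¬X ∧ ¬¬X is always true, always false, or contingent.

¬(¬X ∧ ¬Z) ∨ ¬X ∧ ¬¬X
= X ∨ Z ∨ ¬X ∧ ¬¬X   — De Morgan
= X ∨ Z ∨ ¬X ∧ X   — double negation
= X ∨ Z   — complement / identity
This depends on X, Z, so it is not a constant.

contingent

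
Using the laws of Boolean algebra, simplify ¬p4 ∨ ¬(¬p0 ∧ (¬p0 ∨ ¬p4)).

¬p4 ∨ ¬(¬p0 ∧ (¬p0 ∨ ¬p4))
= ¬p4 ∨ ¬¬p0   [absorption]
= ¬p4 ∨ p0   [double negation]

¬p4 ∨ p0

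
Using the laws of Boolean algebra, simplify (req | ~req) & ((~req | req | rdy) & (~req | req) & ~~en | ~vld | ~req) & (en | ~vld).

(req | ~req) & ((~req | req | rdy) & (~req | req) & ~~en | ~vld | ~req) & (en | ~vld)
= (req | ~req) & ((~req | req | rdy) & (~req | req) & en | ~vld | ~req) & (en | ~vld)
= (req | ~req) & ((~req | req) & en | ~vld | ~req) & (en | ~vld)
= ((~req | req) & en | ~vld | ~req) & (en | ~vld)
= (en | ~vld | ~req) & (en | ~vld)
= en | ~vld

en | ~vld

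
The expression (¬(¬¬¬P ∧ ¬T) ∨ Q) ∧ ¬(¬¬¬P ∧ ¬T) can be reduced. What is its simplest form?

(¬(¬¬¬P ∧ ¬T) ∨ Q) ∧ ¬(¬¬¬P ∧ ¬T)
= ¬(¬¬¬P ∧ ¬T)   (absorption)
= ¬(¬P ∧ ¬T)   (double negation)
= P ∨ T   (De Morgan)

P ∨ T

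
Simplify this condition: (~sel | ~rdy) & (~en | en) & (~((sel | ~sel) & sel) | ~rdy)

(~sel | ~rdy) & (~en | en) & (~((sel | ~sel) & sel) | ~rdy)
= (~sel | ~rdy) & (~en | en) & (~sel | ~rdy)   (complement / identity)
= (~sel | ~rdy) & (~sel | ~rdy)   (complement / identity)
= ~sel | ~rdy   (idempotence)

~sel | ~rdy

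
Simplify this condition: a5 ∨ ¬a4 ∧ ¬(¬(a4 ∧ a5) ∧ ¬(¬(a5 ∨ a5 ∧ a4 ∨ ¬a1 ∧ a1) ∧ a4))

a5 ∨ ¬a4 ∧ ¬(¬(a4 ∧ a5) ∧ ¬(¬(a5 ∨ a5 ∧ a4 ∨ ¬a1 ∧ a1) ∧ a4))
= a5 ∨ ¬a4 ∧ ¬(¬(a4 ∧ a5) ∧ ¬(¬(a5 ∨ a5 ∧ a4) ∧ a4))   — complement / identity
= a5 ∨ ¬a4 ∧ (a4 ∧ a5 ∨ ¬(a5 ∨ a5 ∧ a4) ∧ a4)   — De Morgan
= a5 ∨ ¬a4 ∧ (a4 ∧ a5 ∨ ¬a5 ∧ a4)   — absorption
= a5 ∨ ¬a4 ∧ a4   — distribution
= a5   — complement / identity

a5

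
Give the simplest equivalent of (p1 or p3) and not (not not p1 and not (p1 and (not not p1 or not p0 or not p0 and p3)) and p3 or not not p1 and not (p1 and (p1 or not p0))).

p1 or p3

(p1 or p3) and not (not not p1 and not (p1 and (not not p1 or not p0 or not p0 and p3)) and p3 or not not p1 and not (p1 and (p1 or not p0)))
= (p1 or p3) and not (not not p1 and not (p1 and (p1 or not p0 or not p0 and p3)) and p3 or not not p1 and not (p1 and (p1 or not p0)))   — double negation
= (p1 or p3) and not (not not p1 and not (p1 and (p1 or not p0)) and p3 or not not p1 and not (p1 and (p1 or not p0)))   — absorption
= (p1 or p3) and not (not not p1 and not (p1 and (p1 or not p0)))   — absorption
= (p1 or p3) and (not p1 or p1 and (p1 or not p0))   — De Morgan
= (p1 or p3) and (not p1 or p1)   — absorption
= p1 or p3   — complement / identity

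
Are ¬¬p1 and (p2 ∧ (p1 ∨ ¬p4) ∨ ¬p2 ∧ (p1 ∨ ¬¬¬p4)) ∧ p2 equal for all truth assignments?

E1: ¬¬p1
    = p1
E2: (p2 ∧ (p1 ∨ ¬p4) ∨ ¬p2 ∧ (p1 ∨ ¬¬¬p4)) ∧ p2
    = (p2 ∧ (p1 ∨ ¬p4) ∨ ¬p2 ∧ (p1 ∨ ¬p4)) ∧ p2
    = (p1 ∨ ¬p4) ∧ p2
These differ: at p1=1, p2=0, p4=0, E1 = 1 but E2 = 0.

No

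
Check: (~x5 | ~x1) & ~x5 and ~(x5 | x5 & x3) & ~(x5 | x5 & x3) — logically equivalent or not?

E1: (~x5 | ~x1) & ~x5
    = ~x5
E2: ~(x5 | x5 & x3) & ~(x5 | x5 & x3)
    = ~(x5 | x5 & x3)
    = ~x5
Both reduce to ~x5, so they are equivalent.

Yes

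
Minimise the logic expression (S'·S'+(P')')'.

(S'·S'+(P')')'
= (S'+(P')')'   — idempotence
= S·P'   — De Morgan

S·P'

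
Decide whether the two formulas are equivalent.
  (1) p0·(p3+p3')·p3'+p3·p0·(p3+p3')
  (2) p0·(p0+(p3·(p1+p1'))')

Yes

E1: p0·(p3+p3')·p3'+p3·p0·(p3+p3')
    = p0·(p3+p3')   [distribution]
    = p0   [complement / identity]
E2: p0·(p0+(p3·(p1+p1'))')
    = p0·(p0+p3')   [complement / identity]
    = p0   [absorption]
Both reduce to p0, so they are equivalent.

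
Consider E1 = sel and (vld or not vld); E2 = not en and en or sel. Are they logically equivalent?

Yes

E1: sel and (vld or not vld)
    = sel
E2: not en and en or sel
    = sel
Both reduce to sel, so they are equivalent.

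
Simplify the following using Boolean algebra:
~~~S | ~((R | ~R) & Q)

~S | ~Q

~~~S | ~((R | ~R) & Q)
= ~~~S | ~Q   (complement / identity)
= ~S | ~Q   (double negation)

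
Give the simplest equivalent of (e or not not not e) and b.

b

(e or not not not e) and b
= (e or not e) and b
= b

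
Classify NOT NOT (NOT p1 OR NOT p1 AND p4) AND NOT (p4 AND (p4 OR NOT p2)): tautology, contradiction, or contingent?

contingent

NOT NOT (NOT p1 OR NOT p1 AND p4) AND NOT (p4 AND (p4 OR NOT p2))
= NOT NOT NOT p1 AND NOT (p4 AND (p4 OR NOT p2))
= NOT p1 AND NOT (p4 AND (p4 OR NOT p2))
= NOT p1 AND NOT p4
This depends on p1, p4, so it is not a constant.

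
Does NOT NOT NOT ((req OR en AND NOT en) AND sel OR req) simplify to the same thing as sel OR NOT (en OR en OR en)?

E1: NOT NOT NOT ((req OR en AND NOT en) AND sel OR req)
    = NOT ((req OR en AND NOT en) AND sel OR req)   [double negation]
    = NOT (req AND sel OR req)   [complement / identity]
    = NOT req   [absorption]
E2: sel OR NOT (en OR en OR en)
    = sel OR NOT (en OR en)   [idempotence]
    = sel OR NOT en   [idempotence]
These differ: at en=0, req=1, sel=0, E1 = 0 but E2 = 1.

No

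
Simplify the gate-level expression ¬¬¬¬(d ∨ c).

¬¬¬¬(d ∨ c)
= ¬¬(d ∨ c)   [double negation]
= d ∨ c   [double negation]

d ∨ c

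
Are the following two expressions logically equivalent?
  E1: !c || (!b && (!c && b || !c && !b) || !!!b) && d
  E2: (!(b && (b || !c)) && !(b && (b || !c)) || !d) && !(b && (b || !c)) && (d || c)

No

E1: !c || (!b && (!c && b || !c && !b) || !!!b) && d
    = !c || (!b && (!c && b || !c && !b) || !b) && d   (double negation)
    = !c || (!b && !c || !b) && d   (distribution)
    = !c || !b && d   (absorption)
E2: (!(b && (b || !c)) && !(b && (b || !c)) || !d) && !(b && (b || !c)) && (d || c)
    = (!(b && (b || !c)) || !d) && !(b && (b || !c)) && (d || c)   (idempotence)
    = !(b && (b || !c)) && (d || c)   (absorption)
    = !b && (d || c)   (absorption)
These differ: at b=1, c=0, d=0, E1 = 1 but E2 = 0.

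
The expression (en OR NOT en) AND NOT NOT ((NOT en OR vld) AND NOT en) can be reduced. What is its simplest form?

(en OR NOT en) AND NOT NOT ((NOT en OR vld) AND NOT en)
= (en OR NOT en) AND NOT NOT NOT en
= NOT NOT NOT en
= NOT en

NOT en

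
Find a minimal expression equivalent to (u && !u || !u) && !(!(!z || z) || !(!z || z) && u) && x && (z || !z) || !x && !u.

!u

(u && !u || !u) && !(!(!z || z) || !(!z || z) && u) && x && (z || !z) || !x && !u
= (u && !u || !u) && !!(!z || z) && x && (z || !z) || !x && !u
= !u && !!(!z || z) && x && (z || !z) || !x && !u
= !u && (!z || z) && x && (z || !z) || !x && !u
= !u && (!z || z) && x || !x && !u
= !u && x || !x && !u
= !u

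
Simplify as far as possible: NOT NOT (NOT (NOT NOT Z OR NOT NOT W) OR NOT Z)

NOT Z

NOT NOT (NOT (NOT NOT Z OR NOT NOT W) OR NOT Z)
= NOT NOT (NOT Z AND NOT W OR NOT Z)   [De Morgan]
= NOT Z AND NOT W OR NOT Z   [double negation]
= NOT Z   [absorption]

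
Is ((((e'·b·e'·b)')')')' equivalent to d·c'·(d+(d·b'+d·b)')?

No

E1: ((((e'·b·e'·b)')')')'
    = ((e'·b·e'·b)')'   (double negation)
    = e'·b·e'·b   (double negation)
    = e'·b   (idempotence)
E2: d·c'·(d+(d·b'+d·b)')
    = d·c'·(d+d')   (distribution)
    = d·c'   (complement / identity)
These differ: at b=1, c=1, d=0, e=0, E1 = 1 but E2 = 0.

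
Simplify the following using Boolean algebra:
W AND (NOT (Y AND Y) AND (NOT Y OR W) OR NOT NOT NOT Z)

W AND (NOT (Y AND Y) AND (NOT Y OR W) OR NOT NOT NOT Z)
= W AND (NOT Y AND (NOT Y OR W) OR NOT NOT NOT Z)   [idempotence]
= W AND (NOT Y AND (NOT Y OR W) OR NOT Z)   [double negation]
= W AND (NOT Y OR NOT Z)   [absorption]

W AND (NOT Y OR NOT Z)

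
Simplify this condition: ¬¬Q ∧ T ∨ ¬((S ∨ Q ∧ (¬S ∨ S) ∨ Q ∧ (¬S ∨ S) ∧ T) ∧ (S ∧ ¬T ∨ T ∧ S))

Q ∧ T ∨ ¬S

¬¬Q ∧ T ∨ ¬((S ∨ Q ∧ (¬S ∨ S) ∨ Q ∧ (¬S ∨ S) ∧ T) ∧ (S ∧ ¬T ∨ T ∧ S))
= ¬¬Q ∧ T ∨ ¬((S ∨ Q ∧ (¬S ∨ S) ∨ Q ∧ (¬S ∨ S) ∧ T) ∧ S)   (distribution)
= ¬¬Q ∧ T ∨ ¬((S ∨ Q ∧ (¬S ∨ S)) ∧ S)   (absorption)
= Q ∧ T ∨ ¬((S ∨ Q ∧ (¬S ∨ S)) ∧ S)   (double negation)
= Q ∧ T ∨ ¬((S ∨ Q) ∧ S)   (complement / identity)
= Q ∧ T ∨ ¬S   (absorption)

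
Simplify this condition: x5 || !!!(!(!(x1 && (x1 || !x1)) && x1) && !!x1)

x5 || !x1

x5 || !!!(!(!(x1 && (x1 || !x1)) && x1) && !!x1)
= x5 || !!(!(x1 && (x1 || !x1)) && x1 || !x1)   (De Morgan)
= x5 || !!(!x1 && x1 || !x1)   (complement / identity)
= x5 || !!!x1   (complement / identity)
= x5 || !x1   (double negation)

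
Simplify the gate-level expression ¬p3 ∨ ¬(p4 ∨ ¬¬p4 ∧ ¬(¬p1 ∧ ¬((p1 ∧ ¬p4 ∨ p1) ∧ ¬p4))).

¬p3 ∨ ¬p4

¬p3 ∨ ¬(p4 ∨ ¬¬p4 ∧ ¬(¬p1 ∧ ¬((p1 ∧ ¬p4 ∨ p1) ∧ ¬p4)))
= ¬p3 ∨ ¬(p4 ∨ ¬¬p4 ∧ ¬(¬p1 ∧ ¬(p1 ∧ ¬p4)))   [absorption]
= ¬p3 ∨ ¬(p4 ∨ ¬¬p4 ∧ (p1 ∨ p1 ∧ ¬p4))   [De Morgan]
= ¬p3 ∨ ¬(p4 ∨ ¬¬p4 ∧ p1)   [absorption]
= ¬p3 ∨ ¬(p4 ∨ p4 ∧ p1)   [double negation]
= ¬p3 ∨ ¬p4   [absorption]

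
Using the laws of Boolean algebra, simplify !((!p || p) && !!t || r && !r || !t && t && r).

!((!p || p) && !!t || r && !r || !t && t && r)
= !((!p || p) && !!t || r && (!r || !t && t))
= !((!p || p) && !!t || r && !r)
= !((!p || p) && !!t)
= !!!t
= !t

!t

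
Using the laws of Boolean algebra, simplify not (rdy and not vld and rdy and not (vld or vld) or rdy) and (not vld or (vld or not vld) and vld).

not (rdy and not vld and rdy and not (vld or vld) or rdy) and (not vld or (vld or not vld) and vld)
= not (rdy and not vld and rdy and not (vld or vld) or rdy) and (not vld or vld)
= not (rdy and not vld and rdy and not (vld or vld) or rdy)
= not (rdy and not vld and rdy and not vld or rdy)
= not (rdy and not vld or rdy)
= not rdy

not rdy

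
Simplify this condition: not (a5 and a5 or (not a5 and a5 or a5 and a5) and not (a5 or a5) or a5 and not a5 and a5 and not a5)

not a5

not (a5 and a5 or (not a5 and a5 or a5 and a5) and not (a5 or a5) or a5 and not a5 and a5 and not a5)
= not (a5 and a5 or (not a5 and a5 or a5 and a5) and not (a5 or a5) or a5 and not a5)   (idempotence)
= not (a5 and a5 or a5 and not (a5 or a5) or a5 and not a5)   (distribution)
= not (a5 and a5 or a5 and not a5 or a5 and not a5)   (idempotence)
= not (a5 and a5 or a5 and not a5)   (complement / identity)
= not a5   (distribution)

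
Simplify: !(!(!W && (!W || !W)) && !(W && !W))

!W

!(!(!W && (!W || !W)) && !(W && !W))
= !W && (!W || !W) || W && !W   — De Morgan
= !W && !W || W && !W   — idempotence
= !W   — distribution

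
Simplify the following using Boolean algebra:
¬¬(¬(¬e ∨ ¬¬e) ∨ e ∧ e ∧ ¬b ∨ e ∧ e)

¬¬(¬(¬e ∨ ¬¬e) ∨ e ∧ e ∧ ¬b ∨ e ∧ e)
= ¬¬(¬(¬e ∨ ¬¬e) ∨ e ∧ e)
= ¬¬(e ∧ ¬e ∨ e ∧ e)
= ¬¬e
= e

e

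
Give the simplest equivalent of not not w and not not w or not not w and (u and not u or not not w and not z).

w

not not w and not not w or not not w and (u and not u or not not w and not z)
= not not w and not not w or not not w and not not w and not z   [complement / identity]
= not not w and (not not w or not not w and not z)   [distribution]
= not not w and not not w   [absorption]
= not not w   [idempotence]
= w   [double negation]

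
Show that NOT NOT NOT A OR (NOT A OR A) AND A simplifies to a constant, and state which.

TRUE

NOT NOT NOT A OR (NOT A OR A) AND A
= NOT NOT NOT A OR A
= NOT A OR A
= TRUE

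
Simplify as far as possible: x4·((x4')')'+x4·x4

x4·((x4')')'+x4·x4
= x4·x4'+x4·x4   (double negation)
= x4   (distribution)

x4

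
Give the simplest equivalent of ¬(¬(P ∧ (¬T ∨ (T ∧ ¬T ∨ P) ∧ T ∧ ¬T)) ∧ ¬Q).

¬(¬(P ∧ (¬T ∨ (T ∧ ¬T ∨ P) ∧ T ∧ ¬T)) ∧ ¬Q)
= ¬(¬(P ∧ (¬T ∨ T ∧ ¬T)) ∧ ¬Q)   [absorption]
= ¬(¬(P ∧ ¬T) ∧ ¬Q)   [complement / identity]
= P ∧ ¬T ∨ Q   [De Morgan]

P ∧ ¬T ∨ Q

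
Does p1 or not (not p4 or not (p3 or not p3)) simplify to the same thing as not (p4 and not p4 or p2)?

E1: p1 or not (not p4 or not (p3 or not p3))
    = p1 or p4 and (p3 or not p3)   [De Morgan]
    = p1 or p4   [complement / identity]
E2: not (p4 and not p4 or p2)
    = not p2   [complement / identity]
These differ: at p1=1, p2=1, p3=0, p4=0, E1 = 1 but E2 = 0.

No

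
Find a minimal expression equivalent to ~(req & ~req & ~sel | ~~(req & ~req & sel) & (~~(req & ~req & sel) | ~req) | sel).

~sel

~(req & ~req & ~sel | ~~(req & ~req & sel) & (~~(req & ~req & sel) | ~req) | sel)
= ~(req & ~req & ~sel | ~~(req & ~req & sel) | sel)   (absorption)
= ~(req & ~req & ~sel | req & ~req & sel | sel)   (double negation)
= ~(req & ~req | sel)   (distribution)
= ~sel   (complement / identity)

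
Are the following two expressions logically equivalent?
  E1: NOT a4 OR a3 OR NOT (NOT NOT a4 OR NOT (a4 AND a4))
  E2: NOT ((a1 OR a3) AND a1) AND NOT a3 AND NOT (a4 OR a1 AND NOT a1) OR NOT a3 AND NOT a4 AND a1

E1: NOT a4 OR a3 OR NOT (NOT NOT a4 OR NOT (a4 AND a4))
    = NOT a4 OR a3 OR NOT a4 AND a4 AND a4   — De Morgan
    = NOT a4 OR a3 OR NOT a4 AND a4   — idempotence
    = NOT a4 OR a3   — complement / identity
E2: NOT ((a1 OR a3) AND a1) AND NOT a3 AND NOT (a4 OR a1 AND NOT a1) OR NOT a3 AND NOT a4 AND a1
    = NOT ((a1 OR a3) AND a1) AND NOT a3 AND NOT a4 OR NOT a3 AND NOT a4 AND a1   — complement / identity
    = NOT a1 AND NOT a3 AND NOT a4 OR NOT a3 AND NOT a4 AND a1   — absorption
    = NOT a3 AND NOT a4   — distribution
These differ: at a1=0, a3=1, a4=0, E1 = 1 but E2 = 0.

No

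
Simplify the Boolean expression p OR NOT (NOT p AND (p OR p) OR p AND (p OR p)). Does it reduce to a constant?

p OR NOT (NOT p AND (p OR p) OR p AND (p OR p))
= p OR NOT (p OR p)   (distribution)
= p OR NOT p   (idempotence)
= TRUE   (complement)

TRUE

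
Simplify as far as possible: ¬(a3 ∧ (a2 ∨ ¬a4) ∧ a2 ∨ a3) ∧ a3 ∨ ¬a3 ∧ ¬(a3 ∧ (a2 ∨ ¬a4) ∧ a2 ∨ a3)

¬a3

¬(a3 ∧ (a2 ∨ ¬a4) ∧ a2 ∨ a3) ∧ a3 ∨ ¬a3 ∧ ¬(a3 ∧ (a2 ∨ ¬a4) ∧ a2 ∨ a3)
= (a3 ∨ ¬a3) ∧ ¬(a3 ∧ (a2 ∨ ¬a4) ∧ a2 ∨ a3)
= ¬(a3 ∧ (a2 ∨ ¬a4) ∧ a2 ∨ a3)
= ¬(a3 ∧ a2 ∨ a3)
= ¬a3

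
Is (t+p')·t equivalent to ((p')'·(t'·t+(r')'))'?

E1: (t+p')·t
    = t   — absorption
E2: ((p')'·(t'·t+(r')'))'
    = ((p')'·(r')')'   — complement / identity
    = p'+r'   — De Morgan
These differ: at p=0, r=1, t=0, E1 = 0 but E2 = 1.

No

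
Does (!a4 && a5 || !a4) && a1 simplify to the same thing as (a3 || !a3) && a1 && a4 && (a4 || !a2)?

No

E1: (!a4 && a5 || !a4) && a1
    = !a4 && a1   [absorption]
E2: (a3 || !a3) && a1 && a4 && (a4 || !a2)
    = a1 && a4 && (a4 || !a2)   [complement / identity]
    = a1 && a4   [absorption]
These differ: at a1=1, a2=1, a3=0, a4=0, a5=0, E1 = 1 but E2 = 0.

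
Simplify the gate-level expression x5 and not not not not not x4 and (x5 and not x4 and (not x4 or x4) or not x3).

x5 and not x4

x5 and not not not not not x4 and (x5 and not x4 and (not x4 or x4) or not x3)
= x5 and not not not x4 and (x5 and not x4 and (not x4 or x4) or not x3)
= x5 and not x4 and (x5 and not x4 and (not x4 or x4) or not x3)
= x5 and not x4 and (x5 and not x4 or not x3)
= x5 and not x4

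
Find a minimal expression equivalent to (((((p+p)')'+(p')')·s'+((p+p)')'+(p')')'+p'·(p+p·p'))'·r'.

(((((p+p)')'+(p')')·s'+((p+p)')'+(p')')'+p'·(p+p·p'))'·r'
= ((((p+p)')'+(p')')'+p'·(p+p·p'))'·r'
= ((((p+p)')'+(p')')'+p'·p)'·r'
= (((p')'+(p')')'+p'·p)'·r'
= (p'·p'+p'·p)'·r'
= (p')'·r'
= p·r'

p·r'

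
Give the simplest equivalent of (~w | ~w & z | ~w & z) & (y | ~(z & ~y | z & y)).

(~w | ~w & z | ~w & z) & (y | ~(z & ~y | z & y))
= (~w | ~w & z | ~w & z) & (y | ~z)   — distribution
= (~w | ~w & z) & (y | ~z)   — idempotence
= ~w & (y | ~z)   — absorption

~w & (y | ~z)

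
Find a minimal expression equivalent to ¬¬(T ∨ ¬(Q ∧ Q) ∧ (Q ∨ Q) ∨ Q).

T ∨ Q

¬¬(T ∨ ¬(Q ∧ Q) ∧ (Q ∨ Q) ∨ Q)
= ¬¬(T ∨ ¬(Q ∧ Q) ∧ Q ∨ Q)   (idempotence)
= ¬¬(T ∨ ¬Q ∧ Q ∨ Q)   (idempotence)
= ¬¬(T ∨ Q)   (complement / identity)
= T ∨ Q   (double negation)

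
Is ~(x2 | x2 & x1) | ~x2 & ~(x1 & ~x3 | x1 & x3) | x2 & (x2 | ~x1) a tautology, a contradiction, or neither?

tautology

~(x2 | x2 & x1) | ~x2 & ~(x1 & ~x3 | x1 & x3) | x2 & (x2 | ~x1)
= ~(x2 | x2 & x1) | ~x2 & ~(x1 & ~x3 | x1 & x3) | x2   (absorption)
= ~(x2 | x2 & x1) | ~x2 & ~x1 | x2   (distribution)
= ~x2 | ~x2 & ~x1 | x2   (absorption)
= ~x2 | x2   (absorption)
= 1   (complement)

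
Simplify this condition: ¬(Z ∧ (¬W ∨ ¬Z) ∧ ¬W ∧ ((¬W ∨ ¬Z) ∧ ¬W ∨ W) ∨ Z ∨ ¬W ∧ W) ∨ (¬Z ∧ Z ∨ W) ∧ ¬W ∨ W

¬Z ∨ W

¬(Z ∧ (¬W ∨ ¬Z) ∧ ¬W ∧ ((¬W ∨ ¬Z) ∧ ¬W ∨ W) ∨ Z ∨ ¬W ∧ W) ∨ (¬Z ∧ Z ∨ W) ∧ ¬W ∨ W
= ¬(Z ∧ (¬W ∨ ¬Z) ∧ ¬W ∧ ((¬W ∨ ¬Z) ∧ ¬W ∨ W) ∨ Z ∨ ¬W ∧ W) ∨ W ∧ ¬W ∨ W   (complement / identity)
= ¬(Z ∧ (¬W ∨ ¬Z) ∧ ¬W ∨ Z ∨ ¬W ∧ W) ∨ W ∧ ¬W ∨ W   (absorption)
= ¬(Z ∧ (¬W ∨ ¬Z) ∧ ¬W ∨ Z ∨ ¬W ∧ W) ∨ W   (complement / identity)
= ¬(Z ∧ ¬W ∨ Z ∨ ¬W ∧ W) ∨ W   (absorption)
= ¬(Z ∨ ¬W ∧ W) ∨ W   (absorption)
= ¬Z ∨ W   (complement / identity)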